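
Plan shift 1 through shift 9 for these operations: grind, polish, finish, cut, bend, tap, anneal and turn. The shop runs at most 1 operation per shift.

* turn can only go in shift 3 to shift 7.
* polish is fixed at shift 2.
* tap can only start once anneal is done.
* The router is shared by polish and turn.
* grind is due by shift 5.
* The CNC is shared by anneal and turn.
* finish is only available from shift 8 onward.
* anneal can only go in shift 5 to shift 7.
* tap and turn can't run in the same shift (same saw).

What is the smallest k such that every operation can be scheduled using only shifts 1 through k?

8

The precedence chain requires at least 2 distinct shifts.
With at most 1 per shift and 8 operations, at least 8 shifts are needed.
finish can't be placed before shift 8, so the schedule must run through at least shift 8.
8 works (last occupied shift: shift 8): for example turn in shift 3, anneal in shift 5, bend in shift 7, finish in shift 8, grind in shift 1, polish in shift 2, cut in shift 4, tap in shift 6.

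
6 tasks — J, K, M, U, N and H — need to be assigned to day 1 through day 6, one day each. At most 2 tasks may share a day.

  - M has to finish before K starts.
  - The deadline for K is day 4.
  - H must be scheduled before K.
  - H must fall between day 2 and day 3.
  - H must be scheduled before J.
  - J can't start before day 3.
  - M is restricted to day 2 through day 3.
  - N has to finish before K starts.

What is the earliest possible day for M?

M is available from day 2; M's own window allows nothing later than day 3.
M at day 2 is achievable: U=day 1, N=day 1, M=day 2, J=day 3, K=day 3, H=day 2.

day 2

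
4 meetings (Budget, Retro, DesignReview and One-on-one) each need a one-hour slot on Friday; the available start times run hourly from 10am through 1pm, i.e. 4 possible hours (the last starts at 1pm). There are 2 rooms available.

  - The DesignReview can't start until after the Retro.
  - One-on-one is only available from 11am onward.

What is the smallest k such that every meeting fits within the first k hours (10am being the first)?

The precedence chain requires at least 2 distinct hours.
With at most 2 per hour and 4 meetings, at least 2 hours are needed.
2 works (last occupied hour: 11am): for example Retro in 10am, Budget in 10am, One-on-one in 11am, DesignReview in 11am.

2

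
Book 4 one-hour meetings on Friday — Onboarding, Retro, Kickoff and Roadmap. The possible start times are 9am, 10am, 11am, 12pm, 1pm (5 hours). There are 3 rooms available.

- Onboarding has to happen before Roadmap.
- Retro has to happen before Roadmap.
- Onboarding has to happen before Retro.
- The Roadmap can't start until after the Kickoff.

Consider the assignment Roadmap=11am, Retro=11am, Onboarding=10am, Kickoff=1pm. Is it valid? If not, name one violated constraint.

No. The Roadmap can't start until after the Kickoff is not satisfied.

Retro has to happen before Roadmap — violated.
The Roadmap can't start until after the Kickoff — violated.
Onboarding has to happen before Retro — holds.
There are 3 rooms available — holds.
Onboarding has to happen before Roadmap — holds.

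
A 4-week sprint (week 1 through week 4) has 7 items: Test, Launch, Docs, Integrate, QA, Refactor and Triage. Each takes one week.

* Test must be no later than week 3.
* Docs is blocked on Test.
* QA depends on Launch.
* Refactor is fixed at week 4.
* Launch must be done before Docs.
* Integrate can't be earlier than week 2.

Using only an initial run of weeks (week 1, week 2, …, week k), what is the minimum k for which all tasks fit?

4

The precedence chain requires at least 2 distinct weeks.
Refactor can't be placed before week 4, so the schedule must run through at least week 4.
4 works (last occupied week: week 4): for example Refactor -> week 4; Docs -> week 2; Launch -> week 1; Test -> week 1; Triage -> week 1; QA -> week 2; Integrate -> week 2.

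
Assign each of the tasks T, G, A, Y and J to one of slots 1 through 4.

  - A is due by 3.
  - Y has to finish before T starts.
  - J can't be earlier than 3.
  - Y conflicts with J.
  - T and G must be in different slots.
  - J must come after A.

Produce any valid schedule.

J in 3, T in 2, G in 1, Y in 1, A in 1

Checking: A(1) before J(3); Y(1) before T(2); Y(1) != J(3); T(2) != G(1); A=1 in [1,3]; J=3 in [3,4].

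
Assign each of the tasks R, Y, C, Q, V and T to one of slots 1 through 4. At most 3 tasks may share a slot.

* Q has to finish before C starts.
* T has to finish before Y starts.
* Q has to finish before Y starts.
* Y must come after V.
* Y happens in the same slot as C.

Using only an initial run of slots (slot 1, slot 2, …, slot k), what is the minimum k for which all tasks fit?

2

The precedence chain requires at least 2 distinct slots.
With at most 3 per slot and 6 tasks, at least 2 slots are needed.
2 works (last occupied slot: 2): for example T in 1; V in 1; C in 2; Q in 1; R in 2; Y in 2.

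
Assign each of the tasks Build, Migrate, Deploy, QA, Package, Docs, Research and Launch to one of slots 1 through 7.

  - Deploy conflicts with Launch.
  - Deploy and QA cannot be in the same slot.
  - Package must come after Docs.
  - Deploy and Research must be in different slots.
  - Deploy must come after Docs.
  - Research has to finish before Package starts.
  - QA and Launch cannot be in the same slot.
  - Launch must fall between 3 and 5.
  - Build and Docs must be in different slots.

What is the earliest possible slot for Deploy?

2

Precedence pushes Deploy to at least 2.
Deploy at 2 is achievable: Launch=3; Docs=1; Build=2; Migrate=1; Research=1; QA=1; Deploy=2; Package=2.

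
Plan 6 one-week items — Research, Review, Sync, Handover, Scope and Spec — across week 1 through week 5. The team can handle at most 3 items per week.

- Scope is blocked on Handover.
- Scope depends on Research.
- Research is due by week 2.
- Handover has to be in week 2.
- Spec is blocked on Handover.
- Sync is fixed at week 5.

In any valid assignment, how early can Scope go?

week 3

Precedence pushes Scope to at least week 3.
Scope at week 3 is achievable: Review=week 1; Scope=week 3; Handover=week 2; Research=week 1; Spec=week 3; Sync=week 5.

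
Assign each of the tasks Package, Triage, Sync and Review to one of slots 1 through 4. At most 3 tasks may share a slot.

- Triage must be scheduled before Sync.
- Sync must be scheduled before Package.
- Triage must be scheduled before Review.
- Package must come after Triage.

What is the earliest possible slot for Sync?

Precedence pushes Sync to at least 2; downstream work caps Sync at 3.
Sync at 2 is achievable: Review=2; Package=3; Triage=1; Sync=2.

2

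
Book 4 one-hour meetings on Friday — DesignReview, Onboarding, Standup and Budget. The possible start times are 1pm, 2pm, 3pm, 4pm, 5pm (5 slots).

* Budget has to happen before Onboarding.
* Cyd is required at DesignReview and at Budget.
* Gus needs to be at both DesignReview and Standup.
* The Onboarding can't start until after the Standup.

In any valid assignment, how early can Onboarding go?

2pm

Precedence pushes Onboarding to at least 2pm.
Onboarding at 2pm is achievable: Standup in 1pm; DesignReview in 2pm; Onboarding in 2pm; Budget in 1pm.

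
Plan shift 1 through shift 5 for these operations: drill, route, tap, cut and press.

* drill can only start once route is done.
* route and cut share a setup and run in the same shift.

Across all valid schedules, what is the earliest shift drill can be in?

shift 2

Precedence pushes drill to at least shift 2.
drill at shift 2 is achievable: press in shift 1, route in shift 1, cut in shift 1, drill in shift 2, tap in shift 1.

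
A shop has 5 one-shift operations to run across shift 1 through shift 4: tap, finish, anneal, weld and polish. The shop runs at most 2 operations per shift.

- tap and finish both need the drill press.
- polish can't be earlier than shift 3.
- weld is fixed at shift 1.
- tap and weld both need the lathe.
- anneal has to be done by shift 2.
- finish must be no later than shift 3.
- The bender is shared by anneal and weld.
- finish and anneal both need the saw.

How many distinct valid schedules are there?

10

Splitting on tap: it can be shift 2 (4), shift 3 (2), shift 4 (4). Listing each branch's schedules as (finish, anneal, weld, polish) by shift number:
tap=shift 2: (1,2,1,3) (1,2,1,4) (3,2,1,3) (3,2,1,4) — 4.
tap=shift 3: (1,2,1,3) (1,2,1,4) — 2.
tap=shift 4: (1,2,1,3) (1,2,1,4) (3,2,1,3) (3,2,1,4) — 4.
Summing: 4 + 2 + 4 = 10.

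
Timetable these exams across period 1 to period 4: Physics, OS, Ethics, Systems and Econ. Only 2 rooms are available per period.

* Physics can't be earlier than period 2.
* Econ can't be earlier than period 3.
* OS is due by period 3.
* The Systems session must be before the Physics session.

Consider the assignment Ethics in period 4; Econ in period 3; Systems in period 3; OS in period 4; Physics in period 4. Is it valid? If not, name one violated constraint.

OS is due by period 3 — violated.
Econ can't be earlier than period 3 — holds.
Physics can't be earlier than period 2 — holds.
Only 2 rooms are available per period — violated.
The Systems session must be before the Physics session — holds.

No. OS is due by period 3 is not satisfied.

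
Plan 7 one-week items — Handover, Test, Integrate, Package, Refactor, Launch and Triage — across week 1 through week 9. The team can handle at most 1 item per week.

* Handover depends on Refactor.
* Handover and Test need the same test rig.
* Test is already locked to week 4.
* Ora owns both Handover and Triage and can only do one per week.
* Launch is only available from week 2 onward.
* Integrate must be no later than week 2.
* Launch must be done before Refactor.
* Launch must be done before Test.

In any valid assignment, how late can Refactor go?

Precedence pushes Refactor to at least week 3; downstream work caps Refactor at week 8.
Refactor at week 8 is achievable: Package -> week 3, Test -> week 4, Handover -> week 9, Launch -> week 2, Integrate -> week 1, Refactor -> week 8, Triage -> week 5.

week 8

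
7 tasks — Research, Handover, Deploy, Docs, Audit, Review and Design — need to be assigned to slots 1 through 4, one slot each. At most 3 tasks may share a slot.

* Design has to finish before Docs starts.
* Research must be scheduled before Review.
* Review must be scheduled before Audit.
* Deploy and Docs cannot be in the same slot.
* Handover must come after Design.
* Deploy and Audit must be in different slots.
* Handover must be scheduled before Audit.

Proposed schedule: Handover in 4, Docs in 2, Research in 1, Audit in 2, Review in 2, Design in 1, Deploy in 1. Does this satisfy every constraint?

No. Handover must be scheduled before Audit is not satisfied.

Research must be scheduled before Review — holds.
Handover must be scheduled before Audit — violated.
At most 3 tasks may share a slot — holds.
Handover must come after Design — holds.
Deploy and Audit must be in different slots — holds.
Design has to finish before Docs starts — holds.
Review must be scheduled before Audit — violated.
Deploy and Docs cannot be in the same slot — holds.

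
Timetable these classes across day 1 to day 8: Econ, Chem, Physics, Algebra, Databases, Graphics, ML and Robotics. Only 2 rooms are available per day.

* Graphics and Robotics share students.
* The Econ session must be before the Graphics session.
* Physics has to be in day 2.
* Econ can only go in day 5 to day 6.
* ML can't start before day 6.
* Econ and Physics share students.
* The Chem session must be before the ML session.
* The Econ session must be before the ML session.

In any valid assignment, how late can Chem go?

Downstream work caps Chem at day 7.
Chem at day 7 is achievable: Robotics=day 2; Chem=day 7; ML=day 8; Algebra=day 1; Databases=day 1; Graphics=day 6; Econ=day 5; Physics=day 2.

day 7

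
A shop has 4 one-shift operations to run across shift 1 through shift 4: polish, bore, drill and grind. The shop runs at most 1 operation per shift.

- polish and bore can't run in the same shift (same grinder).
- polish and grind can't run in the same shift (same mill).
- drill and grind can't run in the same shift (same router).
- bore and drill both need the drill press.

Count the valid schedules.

Splitting on polish: it can be shift 1 (6), shift 2 (6), shift 3 (6), shift 4 (6). Listing each branch's schedules as (bore, drill, grind) by shift number:
polish=shift 1: (2,3,4) (2,4,3) (3,2,4) (3,4,2) (4,2,3) (4,3,2) — 6.
polish=shift 2: (1,3,4) (1,4,3) (3,1,4) (3,4,1) (4,1,3) (4,3,1) — 6.
polish=shift 3: (1,2,4) (1,4,2) (2,1,4) (2,4,1) (4,1,2) (4,2,1) — 6.
polish=shift 4: (1,2,3) (1,3,2) (2,1,3) (2,3,1) (3,1,2) (3,2,1) — 6.
Summing: 6 + 6 + 6 + 6 = 24.

24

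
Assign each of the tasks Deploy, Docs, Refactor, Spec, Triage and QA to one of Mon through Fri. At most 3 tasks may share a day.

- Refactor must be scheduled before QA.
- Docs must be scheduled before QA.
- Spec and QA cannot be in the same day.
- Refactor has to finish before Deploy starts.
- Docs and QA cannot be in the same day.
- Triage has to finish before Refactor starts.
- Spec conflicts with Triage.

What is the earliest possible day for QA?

Wed

Precedence pushes QA to at least Wed.
QA at Wed is achievable: Refactor -> Tue, QA -> Wed, Triage -> Mon, Spec -> Tue, Deploy -> Wed, Docs -> Mon.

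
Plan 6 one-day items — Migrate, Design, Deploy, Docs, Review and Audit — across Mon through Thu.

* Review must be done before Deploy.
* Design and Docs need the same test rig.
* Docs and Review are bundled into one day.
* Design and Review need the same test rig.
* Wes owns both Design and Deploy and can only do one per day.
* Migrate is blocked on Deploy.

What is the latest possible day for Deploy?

Precedence pushes Deploy to at least Tue; downstream work caps Deploy at Wed.
Deploy at Wed is achievable: Migrate -> Thu; Review -> Mon; Audit -> Mon; Deploy -> Wed; Docs -> Mon; Design -> Tue.

Wed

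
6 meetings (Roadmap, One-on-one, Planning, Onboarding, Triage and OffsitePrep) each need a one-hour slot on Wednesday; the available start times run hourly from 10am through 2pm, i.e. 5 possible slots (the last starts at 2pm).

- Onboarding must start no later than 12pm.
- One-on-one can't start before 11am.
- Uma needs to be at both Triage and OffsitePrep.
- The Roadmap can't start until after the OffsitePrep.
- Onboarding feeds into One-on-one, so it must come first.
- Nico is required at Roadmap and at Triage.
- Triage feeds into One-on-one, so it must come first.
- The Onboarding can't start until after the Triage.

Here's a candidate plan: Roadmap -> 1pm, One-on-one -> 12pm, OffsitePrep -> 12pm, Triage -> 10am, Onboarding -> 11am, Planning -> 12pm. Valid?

Uma needs to be at both Triage and OffsitePrep — holds.
Onboarding feeds into One-on-one, so it must come first — holds.
Onboarding must start no later than 12pm — holds.
Nico is required at Roadmap and at Triage — holds.
The Onboarding can't start until after the Triage — holds.
One-on-one can't start before 11am — holds.
Triage feeds into One-on-one, so it must come first — holds.
The Roadmap can't start until after the OffsitePrep — holds.

Yes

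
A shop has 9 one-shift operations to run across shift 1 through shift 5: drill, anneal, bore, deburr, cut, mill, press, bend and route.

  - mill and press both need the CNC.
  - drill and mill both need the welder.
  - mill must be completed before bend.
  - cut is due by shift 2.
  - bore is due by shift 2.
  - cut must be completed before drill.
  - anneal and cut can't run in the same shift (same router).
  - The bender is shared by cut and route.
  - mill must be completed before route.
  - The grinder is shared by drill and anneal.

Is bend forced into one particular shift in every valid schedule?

bend can be shift 2 (e.g. bend -> shift 2, press -> shift 2, bore -> shift 1, anneal -> shift 3, deburr -> shift 1, mill -> shift 1, cut -> shift 1, route -> shift 2, drill -> shift 2) or shift 3 (e.g. drill -> shift 2; cut -> shift 1; anneal -> shift 3; bend -> shift 3; route -> shift 2; mill -> shift 1; press -> shift 2; bore -> shift 1; deburr -> shift 1).

No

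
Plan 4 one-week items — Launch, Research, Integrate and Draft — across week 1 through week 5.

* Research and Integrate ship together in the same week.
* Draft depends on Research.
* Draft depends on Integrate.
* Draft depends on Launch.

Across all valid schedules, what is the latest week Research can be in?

Downstream work caps Research at week 4.
Research at week 4 is achievable: Draft -> week 5; Integrate -> week 4; Launch -> week 1; Research -> week 4.

week 4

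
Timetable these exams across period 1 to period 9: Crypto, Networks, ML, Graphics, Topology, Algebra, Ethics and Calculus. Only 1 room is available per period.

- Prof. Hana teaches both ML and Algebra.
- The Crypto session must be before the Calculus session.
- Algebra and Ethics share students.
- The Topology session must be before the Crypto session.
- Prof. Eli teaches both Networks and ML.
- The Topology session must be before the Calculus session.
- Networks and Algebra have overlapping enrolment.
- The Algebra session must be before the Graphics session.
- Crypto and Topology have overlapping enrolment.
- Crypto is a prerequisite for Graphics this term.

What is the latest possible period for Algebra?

period 8

Downstream work caps Algebra at period 8.
Algebra at period 8 is achievable: Crypto=period 2, Algebra=period 8, Calculus=period 3, ML=period 5, Topology=period 1, Graphics=period 9, Ethics=period 6, Networks=period 4.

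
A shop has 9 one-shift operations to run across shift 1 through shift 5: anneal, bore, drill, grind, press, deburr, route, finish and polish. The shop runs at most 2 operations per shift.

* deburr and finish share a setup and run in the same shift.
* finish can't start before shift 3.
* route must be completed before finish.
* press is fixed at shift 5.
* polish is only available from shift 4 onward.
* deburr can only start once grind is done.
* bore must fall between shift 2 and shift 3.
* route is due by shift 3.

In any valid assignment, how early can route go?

shift 1

Route's own window allows nothing later than shift 3.
route at shift 1 is achievable: bore in shift 2, deburr in shift 3, grind in shift 1, finish in shift 3, press in shift 5, route in shift 1, drill in shift 4, polish in shift 4, anneal in shift 2.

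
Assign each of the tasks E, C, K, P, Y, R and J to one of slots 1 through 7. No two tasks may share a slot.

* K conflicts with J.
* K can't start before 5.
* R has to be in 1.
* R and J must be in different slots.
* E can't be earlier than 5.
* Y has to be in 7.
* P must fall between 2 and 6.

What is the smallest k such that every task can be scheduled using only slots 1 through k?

With at most 1 per slot and 7 tasks, at least 7 slots are needed.
Y can't be placed before 7, so the schedule must run through at least slot 7.
7 works (last occupied slot: 7): for example J=4, R=1, E=5, Y=7, C=3, K=6, P=2.

7 slots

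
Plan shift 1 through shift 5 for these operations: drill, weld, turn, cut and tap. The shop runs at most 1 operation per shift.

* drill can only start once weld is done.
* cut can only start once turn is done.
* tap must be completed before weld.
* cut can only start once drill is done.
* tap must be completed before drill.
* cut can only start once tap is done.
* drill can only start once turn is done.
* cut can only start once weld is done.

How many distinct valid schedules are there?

Enumerating: turn -> shift 3; cut -> shift 5; tap -> shift 1; drill -> shift 4; weld -> shift 2 | weld in shift 3; turn in shift 2; tap in shift 1; drill in shift 4; cut in shift 5 | drill=shift 4, tap=shift 2, turn=shift 1, weld=shift 3, cut=shift 5.

3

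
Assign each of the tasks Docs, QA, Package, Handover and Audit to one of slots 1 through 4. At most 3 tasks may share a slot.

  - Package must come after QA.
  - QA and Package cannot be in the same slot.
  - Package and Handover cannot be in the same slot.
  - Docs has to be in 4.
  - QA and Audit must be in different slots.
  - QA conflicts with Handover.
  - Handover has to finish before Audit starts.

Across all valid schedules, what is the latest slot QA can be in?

Downstream work caps QA at 3.
QA at 3 is achievable: Package -> 4; QA -> 3; Audit -> 2; Docs -> 4; Handover -> 1.

3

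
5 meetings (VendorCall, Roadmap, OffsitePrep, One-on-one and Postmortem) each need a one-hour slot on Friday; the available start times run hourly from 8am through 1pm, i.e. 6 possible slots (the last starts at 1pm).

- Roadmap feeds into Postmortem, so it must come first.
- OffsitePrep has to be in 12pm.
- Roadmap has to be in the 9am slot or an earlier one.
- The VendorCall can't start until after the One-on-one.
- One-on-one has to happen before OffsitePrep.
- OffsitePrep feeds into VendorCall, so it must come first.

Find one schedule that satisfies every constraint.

Postmortem in 9am, One-on-one in 8am, OffsitePrep in 12pm, VendorCall in 1pm, Roadmap in 8am

Checking: One-on-one(8am) before OffsitePrep(12pm); Roadmap(8am) before Postmortem(9am); One-on-one(8am) before VendorCall(1pm); OffsitePrep(12pm) before VendorCall(1pm); OffsitePrep=12pm in [12pm,12pm]; Roadmap=8am in [8am,9am].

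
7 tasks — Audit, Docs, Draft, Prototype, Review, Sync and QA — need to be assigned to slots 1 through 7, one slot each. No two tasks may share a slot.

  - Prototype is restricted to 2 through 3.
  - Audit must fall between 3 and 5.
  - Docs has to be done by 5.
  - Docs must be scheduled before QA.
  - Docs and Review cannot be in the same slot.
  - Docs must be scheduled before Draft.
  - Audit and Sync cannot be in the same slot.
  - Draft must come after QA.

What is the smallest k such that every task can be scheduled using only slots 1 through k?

The precedence chain requires at least 3 distinct slots.
With at most 1 per slot and 7 tasks, at least 7 slots are needed.
7 works (last occupied slot: 7): for example Audit -> 3; Draft -> 5; Prototype -> 2; Review -> 6; Sync -> 7; QA -> 4; Docs -> 1.

7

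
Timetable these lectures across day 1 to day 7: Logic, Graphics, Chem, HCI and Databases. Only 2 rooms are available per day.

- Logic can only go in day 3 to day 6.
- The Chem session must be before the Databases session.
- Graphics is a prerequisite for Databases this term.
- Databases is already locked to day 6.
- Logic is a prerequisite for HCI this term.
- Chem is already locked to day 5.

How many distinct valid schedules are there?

Splitting on Logic: it can be day 3 (19), day 4 (14), day 5 (8), day 6 (5). Listing each branch's schedules as (Graphics, Chem, HCI, Databases) by day number:
Logic=day 3: (1,5,4,6) (1,5,5,6) (1,5,6,6) (1,5,7,6) (2,5,4,6) (2,5,5,6) (2,5,6,6) (2,5,7,6) (3,5,4,6) (3,5,5,6) (3,5,6,6) (3,5,7,6) (4,5,4,6) (4,5,5,6) (4,5,6,6) (4,5,7,6) (5,5,4,6) (5,5,6,6) (5,5,7,6) — 19.
Logic=day 4: (1,5,5,6) (1,5,6,6) (1,5,7,6) (2,5,5,6) (2,5,6,6) (2,5,7,6) (3,5,5,6) (3,5,6,6) (3,5,7,6) (4,5,5,6) (4,5,6,6) (4,5,7,6) (5,5,6,6) (5,5,7,6) — 14.
Logic=day 5: (1,5,6,6) (1,5,7,6) (2,5,6,6) (2,5,7,6) (3,5,6,6) (3,5,7,6) (4,5,6,6) (4,5,7,6) — 8.
Logic=day 6: (1,5,7,6) (2,5,7,6) (3,5,7,6) (4,5,7,6) (5,5,7,6) — 5.
Summing: 19 + 14 + 8 + 5 = 46.

46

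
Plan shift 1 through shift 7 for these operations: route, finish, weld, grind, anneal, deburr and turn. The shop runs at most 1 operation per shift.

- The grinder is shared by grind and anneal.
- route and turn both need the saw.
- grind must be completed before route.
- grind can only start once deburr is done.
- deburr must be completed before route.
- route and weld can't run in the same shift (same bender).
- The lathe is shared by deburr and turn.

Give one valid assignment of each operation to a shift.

grind=shift 2; turn=shift 7; route=shift 3; deburr=shift 1; anneal=shift 6; finish=shift 4; weld=shift 5

Checking: deburr(shift 1) before grind(shift 2); grind(shift 2) before route(shift 3); deburr(shift 1) before route(shift 3); route(shift 3) != turn(shift 7); route(shift 3) != weld(shift 5); deburr(shift 1) != turn(shift 7); grind(shift 2) != anneal(shift 6); max 1 per shift (cap 1).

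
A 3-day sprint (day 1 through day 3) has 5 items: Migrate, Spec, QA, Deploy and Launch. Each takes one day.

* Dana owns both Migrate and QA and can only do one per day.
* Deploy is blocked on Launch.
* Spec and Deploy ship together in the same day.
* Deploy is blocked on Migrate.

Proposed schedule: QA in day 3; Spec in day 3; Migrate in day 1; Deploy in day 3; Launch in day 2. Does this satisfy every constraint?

Spec and Deploy ship together in the same day — holds.
Deploy is blocked on Launch — holds.
Dana owns both Migrate and QA and can only do one per day — holds.
Deploy is blocked on Migrate — holds.

Yes, all constraints hold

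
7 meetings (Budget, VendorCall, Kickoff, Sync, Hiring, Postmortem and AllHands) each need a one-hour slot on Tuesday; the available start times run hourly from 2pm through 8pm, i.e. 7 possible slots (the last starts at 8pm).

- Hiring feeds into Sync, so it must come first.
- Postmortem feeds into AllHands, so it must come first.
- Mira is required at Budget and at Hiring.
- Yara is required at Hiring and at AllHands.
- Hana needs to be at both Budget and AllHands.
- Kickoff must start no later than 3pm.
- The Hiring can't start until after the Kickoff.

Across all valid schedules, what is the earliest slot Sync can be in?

Precedence pushes Sync to at least 4pm.
Sync at 4pm is achievable: Sync -> 4pm; AllHands -> 4pm; Postmortem -> 2pm; VendorCall -> 2pm; Budget -> 2pm; Kickoff -> 2pm; Hiring -> 3pm.

4pm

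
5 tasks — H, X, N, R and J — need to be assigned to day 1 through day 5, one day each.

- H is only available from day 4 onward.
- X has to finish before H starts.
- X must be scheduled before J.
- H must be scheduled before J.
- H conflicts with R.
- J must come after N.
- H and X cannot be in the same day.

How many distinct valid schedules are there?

48

Splitting on X: it can be day 1 (16), day 2 (16), day 3 (16). Listing each branch's schedules as (H, N, R, J) by day number:
X=day 1: (4,1,1,5) (4,1,2,5) (4,1,3,5) (4,1,5,5) (4,2,1,5) (4,2,2,5) (4,2,3,5) (4,2,5,5) (4,3,1,5) (4,3,2,5) (4,3,3,5) (4,3,5,5) (4,4,1,5) (4,4,2,5) (4,4,3,5) (4,4,5,5) — 16.
X=day 2: (4,1,1,5) (4,1,2,5) (4,1,3,5) (4,1,5,5) (4,2,1,5) (4,2,2,5) (4,2,3,5) (4,2,5,5) (4,3,1,5) (4,3,2,5) (4,3,3,5) (4,3,5,5) (4,4,1,5) (4,4,2,5) (4,4,3,5) (4,4,5,5) — 16.
X=day 3: (4,1,1,5) (4,1,2,5) (4,1,3,5) (4,1,5,5) (4,2,1,5) (4,2,2,5) (4,2,3,5) (4,2,5,5) (4,3,1,5) (4,3,2,5) (4,3,3,5) (4,3,5,5) (4,4,1,5) (4,4,2,5) (4,4,3,5) (4,4,5,5) — 16.
Summing: 16 + 16 + 16 = 48.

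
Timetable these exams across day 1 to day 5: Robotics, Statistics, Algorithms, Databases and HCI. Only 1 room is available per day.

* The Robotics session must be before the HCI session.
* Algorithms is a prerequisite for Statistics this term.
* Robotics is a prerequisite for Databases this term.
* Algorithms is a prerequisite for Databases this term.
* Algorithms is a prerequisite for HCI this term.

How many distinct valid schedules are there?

Splitting on Robotics: it can be day 1 (6), day 2 (6), day 3 (2). Listing each branch's schedules as (Statistics, Algorithms, Databases, HCI) by day number:
Robotics=day 1: (3,2,4,5) (3,2,5,4) (4,2,3,5) (4,2,5,3) (5,2,3,4) (5,2,4,3) — 6.
Robotics=day 2: (3,1,4,5) (3,1,5,4) (4,1,3,5) (4,1,5,3) (5,1,3,4) (5,1,4,3) — 6.
Robotics=day 3: (2,1,4,5) (2,1,5,4) — 2.
Summing: 6 + 6 + 2 = 14.

14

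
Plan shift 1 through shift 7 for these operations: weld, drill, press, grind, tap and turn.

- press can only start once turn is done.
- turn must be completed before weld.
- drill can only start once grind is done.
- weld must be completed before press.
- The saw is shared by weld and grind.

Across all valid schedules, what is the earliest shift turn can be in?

Downstream work caps turn at shift 5.
turn at shift 1 is achievable: grind in shift 1; drill in shift 2; press in shift 3; tap in shift 1; turn in shift 1; weld in shift 2.

shift 1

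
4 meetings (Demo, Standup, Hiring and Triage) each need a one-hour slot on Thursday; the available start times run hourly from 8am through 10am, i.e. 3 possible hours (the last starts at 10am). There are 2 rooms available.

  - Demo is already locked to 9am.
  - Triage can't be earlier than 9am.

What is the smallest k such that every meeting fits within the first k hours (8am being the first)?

2

With at most 2 per hour and 4 meetings, at least 2 hours are needed.
Demo can't be placed before 9am — that is hour 2 counting from 8am — so the schedule must run through at least 2 hours.
2 works (last occupied hour: 9am): for example Triage=9am; Hiring=8am; Standup=8am; Demo=9am.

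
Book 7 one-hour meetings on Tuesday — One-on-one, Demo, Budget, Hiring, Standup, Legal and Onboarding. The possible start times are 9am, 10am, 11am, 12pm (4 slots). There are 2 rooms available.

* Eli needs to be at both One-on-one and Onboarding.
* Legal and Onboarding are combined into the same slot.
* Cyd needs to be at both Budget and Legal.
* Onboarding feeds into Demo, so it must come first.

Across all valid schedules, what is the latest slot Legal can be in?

11am

Legal must be in the same slot as Onboarding, which can't be after 11am, so Legal is at most 11am.
Legal at 11am is achievable: Standup -> 10am; One-on-one -> 9am; Demo -> 12pm; Onboarding -> 11am; Legal -> 11am; Budget -> 9am; Hiring -> 10am.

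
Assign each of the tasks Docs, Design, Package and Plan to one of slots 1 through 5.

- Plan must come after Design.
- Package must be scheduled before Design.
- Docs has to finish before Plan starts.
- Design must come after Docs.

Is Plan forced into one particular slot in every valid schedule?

Plan can be 3 (e.g. Docs=1; Design=2; Package=1; Plan=3) or 4 (e.g. Plan in 4, Package in 1, Design in 2, Docs in 1).

No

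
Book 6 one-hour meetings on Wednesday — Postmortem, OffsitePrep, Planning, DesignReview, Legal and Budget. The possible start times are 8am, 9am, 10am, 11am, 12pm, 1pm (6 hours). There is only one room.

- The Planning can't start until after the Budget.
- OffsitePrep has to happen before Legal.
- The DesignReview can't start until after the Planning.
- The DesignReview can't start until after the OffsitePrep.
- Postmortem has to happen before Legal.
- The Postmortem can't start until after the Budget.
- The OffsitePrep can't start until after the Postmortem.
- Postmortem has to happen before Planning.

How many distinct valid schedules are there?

Splitting on OffsitePrep: it can be 10am (3), 11am (2). Listing each branch's schedules as (Postmortem, Planning, DesignReview, Legal, Budget):
OffsitePrep=10am: (9am,11am,12pm,1pm,8am) (9am,11am,1pm,12pm,8am) (9am,12pm,1pm,11am,8am) — 3.
OffsitePrep=11am: (9am,10am,12pm,1pm,8am) (9am,10am,1pm,12pm,8am) — 2.
Summing: 3 + 2 = 5.

5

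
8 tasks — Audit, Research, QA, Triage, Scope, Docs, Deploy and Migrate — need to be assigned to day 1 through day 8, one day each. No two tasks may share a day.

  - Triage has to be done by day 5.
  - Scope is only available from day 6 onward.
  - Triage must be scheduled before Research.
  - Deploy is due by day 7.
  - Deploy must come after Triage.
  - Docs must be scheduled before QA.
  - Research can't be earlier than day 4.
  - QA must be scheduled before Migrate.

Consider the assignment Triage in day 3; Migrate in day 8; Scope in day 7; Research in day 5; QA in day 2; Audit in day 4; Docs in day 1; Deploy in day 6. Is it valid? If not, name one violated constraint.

Yes

Scope is only available from day 6 onward — holds.
Deploy must come after Triage — holds.
Research can't be earlier than day 4 — holds.
QA must be scheduled before Migrate — holds.
No two tasks may share a day — holds.
Deploy is due by day 7 — holds.
Triage has to be done by day 5 — holds.
Triage must be scheduled before Research — holds.
Docs must be scheduled before QA — holds.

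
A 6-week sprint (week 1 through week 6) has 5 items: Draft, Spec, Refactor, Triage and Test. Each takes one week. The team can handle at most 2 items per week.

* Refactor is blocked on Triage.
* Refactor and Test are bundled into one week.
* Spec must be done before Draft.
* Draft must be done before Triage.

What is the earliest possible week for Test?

Test must be in the same week as Refactor, which can't be before week 4, so Test is at least week 4.
Test at week 4 is achievable: Triage=week 3, Test=week 4, Refactor=week 4, Draft=week 2, Spec=week 1.

week 4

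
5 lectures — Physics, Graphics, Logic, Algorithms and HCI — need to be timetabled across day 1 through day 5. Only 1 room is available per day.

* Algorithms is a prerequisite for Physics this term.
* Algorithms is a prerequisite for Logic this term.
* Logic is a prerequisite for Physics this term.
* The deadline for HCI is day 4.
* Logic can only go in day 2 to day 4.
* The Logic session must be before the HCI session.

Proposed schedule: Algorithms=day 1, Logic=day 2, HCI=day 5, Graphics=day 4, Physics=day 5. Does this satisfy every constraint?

The Logic session must be before the HCI session — holds.
Logic is a prerequisite for Physics this term — holds.
Algorithms is a prerequisite for Physics this term — holds.
Only 1 room is available per day — violated.
The deadline for HCI is day 4 — violated.
Logic can only go in day 2 to day 4 — holds.
Algorithms is a prerequisite for Logic this term — holds.

No. Only 1 room is available per day is not satisfied.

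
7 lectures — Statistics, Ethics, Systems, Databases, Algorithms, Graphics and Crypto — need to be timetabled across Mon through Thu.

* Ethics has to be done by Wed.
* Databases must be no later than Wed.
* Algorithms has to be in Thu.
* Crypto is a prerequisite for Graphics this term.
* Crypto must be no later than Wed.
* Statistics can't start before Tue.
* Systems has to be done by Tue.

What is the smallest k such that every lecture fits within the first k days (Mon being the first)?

4 days

The precedence chain requires at least 2 distinct days.
Algorithms can't be placed before Thu — that is day 4 counting from Mon — so the schedule must run through at least 4 days.
4 works (last occupied day: Thu): for example Systems in Mon; Ethics in Mon; Databases in Mon; Crypto in Mon; Algorithms in Thu; Graphics in Tue; Statistics in Tue.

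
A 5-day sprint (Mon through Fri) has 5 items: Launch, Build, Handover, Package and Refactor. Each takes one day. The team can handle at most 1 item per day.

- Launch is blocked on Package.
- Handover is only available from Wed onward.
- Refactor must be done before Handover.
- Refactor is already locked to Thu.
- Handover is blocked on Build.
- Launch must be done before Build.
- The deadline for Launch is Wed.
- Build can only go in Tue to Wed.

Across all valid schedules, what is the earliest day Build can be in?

Wed

Build is available from Tue; precedence pushes Build to at least Wed; Build's own window allows nothing later than Wed.
Build at Wed is achievable: Package=Mon, Handover=Fri, Launch=Tue, Refactor=Thu, Build=Wed.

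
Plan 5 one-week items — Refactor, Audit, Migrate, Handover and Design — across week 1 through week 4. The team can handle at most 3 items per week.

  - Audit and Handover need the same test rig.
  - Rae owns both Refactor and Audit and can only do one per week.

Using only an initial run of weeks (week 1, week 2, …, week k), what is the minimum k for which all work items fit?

With at most 3 per week and 5 work items, at least 2 weeks are needed.
2 works (last occupied week: week 2): for example Refactor -> week 1, Audit -> week 2, Migrate -> week 1, Design -> week 2, Handover -> week 1.

2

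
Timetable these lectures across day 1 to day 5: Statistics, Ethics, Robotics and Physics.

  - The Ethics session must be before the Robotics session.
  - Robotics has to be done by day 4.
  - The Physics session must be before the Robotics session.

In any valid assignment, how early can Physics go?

day 1

Downstream work caps Physics at day 3.
Physics at day 1 is achievable: Robotics in day 2; Statistics in day 1; Ethics in day 1; Physics in day 1.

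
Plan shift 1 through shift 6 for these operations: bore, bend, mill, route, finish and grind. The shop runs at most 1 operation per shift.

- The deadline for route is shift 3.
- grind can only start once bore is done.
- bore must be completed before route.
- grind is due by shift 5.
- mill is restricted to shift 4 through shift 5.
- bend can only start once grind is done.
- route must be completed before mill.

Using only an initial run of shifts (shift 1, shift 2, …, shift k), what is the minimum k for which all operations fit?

6

The precedence chain requires at least 3 distinct shifts.
With at most 1 per shift and 6 operations, at least 6 shifts are needed.
mill can't be placed before shift 4, so the schedule must run through at least shift 4.
6 works (last occupied shift: shift 6): for example mill in shift 4; finish in shift 6; bend in shift 5; route in shift 2; grind in shift 3; bore in shift 1.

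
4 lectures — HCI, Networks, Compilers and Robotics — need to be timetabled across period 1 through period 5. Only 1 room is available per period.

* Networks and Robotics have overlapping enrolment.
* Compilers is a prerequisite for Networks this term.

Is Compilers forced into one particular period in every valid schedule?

No

Compilers can be period 1 (e.g. Robotics in period 4, Networks in period 2, HCI in period 3, Compilers in period 1) or period 2 (e.g. Compilers -> period 2, HCI -> period 1, Robotics -> period 4, Networks -> period 3).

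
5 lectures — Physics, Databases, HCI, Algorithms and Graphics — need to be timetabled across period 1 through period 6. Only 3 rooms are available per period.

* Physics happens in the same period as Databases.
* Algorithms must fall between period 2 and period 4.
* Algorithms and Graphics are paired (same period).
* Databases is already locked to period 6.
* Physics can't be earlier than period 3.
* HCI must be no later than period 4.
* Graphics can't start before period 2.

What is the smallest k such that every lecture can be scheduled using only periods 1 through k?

6 periods

With at most 3 per period and 5 lectures, at least 2 periods are needed.
Databases can't be placed before period 6, so the schedule must run through at least period 6.
6 works (last occupied period: period 6): for example Physics=period 6; HCI=period 1; Databases=period 6; Algorithms=period 2; Graphics=period 2.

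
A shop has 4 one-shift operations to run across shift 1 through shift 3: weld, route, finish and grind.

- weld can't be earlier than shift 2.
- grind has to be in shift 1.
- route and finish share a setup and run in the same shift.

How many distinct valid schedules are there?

6

Splitting on weld: it can be shift 2 (3), shift 3 (3). Listing each branch's schedules as (route, finish, grind) by shift number:
weld=shift 2: (1,1,1) (2,2,1) (3,3,1) — 3.
weld=shift 3: (1,1,1) (2,2,1) (3,3,1) — 3.
Summing: 3 + 3 = 6.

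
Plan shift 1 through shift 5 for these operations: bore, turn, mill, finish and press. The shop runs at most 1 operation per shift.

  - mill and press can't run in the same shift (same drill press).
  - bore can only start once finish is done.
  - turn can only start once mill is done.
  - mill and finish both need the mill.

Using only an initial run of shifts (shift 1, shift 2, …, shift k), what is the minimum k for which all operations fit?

The precedence chain requires at least 2 distinct shifts.
With at most 1 per shift and 5 operations, at least 5 shifts are needed.
5 works (last occupied shift: shift 5): for example finish=shift 1; mill=shift 3; turn=shift 4; bore=shift 2; press=shift 5.

5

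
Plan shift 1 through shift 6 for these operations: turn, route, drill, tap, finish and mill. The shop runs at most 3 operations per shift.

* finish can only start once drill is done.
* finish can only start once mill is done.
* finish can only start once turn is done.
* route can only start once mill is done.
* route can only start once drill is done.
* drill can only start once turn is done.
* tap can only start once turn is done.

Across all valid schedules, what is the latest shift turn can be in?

Downstream work caps turn at shift 4.
turn at shift 4 is achievable: finish=shift 6; route=shift 6; mill=shift 1; turn=shift 4; tap=shift 5; drill=shift 5.

shift 4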